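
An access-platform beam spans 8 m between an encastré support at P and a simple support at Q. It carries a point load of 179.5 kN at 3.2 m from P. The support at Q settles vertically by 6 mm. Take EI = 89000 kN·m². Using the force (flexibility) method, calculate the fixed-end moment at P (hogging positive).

M_P = 300.7 kN·m

Remove the prop at Q; the released (primary) structure is a cantilever built in at P.
Free-end deflection of the primary structure under the applied loading (downward +):
  point load 179.5 at a = 3.2: Pa²(3L − a)/(6EI) = 6372/EI
Flexibility coefficient — unit upward force at Q: δ_{QQ} = L³/(3EI) = 170.7/EI.
With EI = 89000 kN·m²: δ_0 = 0.071596 m and δ_{QQ} = 0.001918 m/kN.
Compatibility — the beam at Q must follow the support down by 0.006 m: δ_0 − R_Q·δ_{QQ} = 0.006, so R_Q = (0.071596 − 0.006)/0.001918 = 34.21 kN.
Moment equilibrium about P: M_P = Σ(load moments about P) − R_Q·L = 574.4 − 34.21×8 = 300.7 kN·m.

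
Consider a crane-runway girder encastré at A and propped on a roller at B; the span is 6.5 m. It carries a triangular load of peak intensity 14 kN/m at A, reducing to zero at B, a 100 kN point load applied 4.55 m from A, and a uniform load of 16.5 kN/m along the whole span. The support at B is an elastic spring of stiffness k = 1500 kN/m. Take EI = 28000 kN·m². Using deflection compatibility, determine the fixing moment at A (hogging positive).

Take the reaction at B as the redundant and release it; the primary structure is a cantilever fixed at A.
Free-end deflection of the primary structure under the applied loading (downward +):
  triangular load, peak 14 at the fixed end: w₀L⁴/(30EI) = 833/EI
  point load 100 at a = 4.55: Pa²(3L − a)/(6EI) = 5158/EI
  UDL 16.5: wL⁴/(8EI) = 3682/EI
  δ_0 = 9673/EI
Tip deflection under a unit load at B: L³/(3EI) = 91.54/EI.
With EI = 28000 kN·m²: δ_0 = 0.34547 m and δ_{BB} = 0.003269 m/kN.
Compatibility — the spring shortens by R_B/k under the reaction it provides: δ_0 − R_B·δ_{BB} = R_B/k. With 1/k = 0.000667 m/kN, R_B = δ_0 / (δ_{BB} + 1/k) = 0.34547 / (0.003269 + 0.000667) = 87.77 kN.
Moment equilibrium about A: M_A = Σ(load moments about A) − R_B·L = 902.1 − 87.77×6.5 = 331.6 kN·m.

M_A = 331.6 kN·m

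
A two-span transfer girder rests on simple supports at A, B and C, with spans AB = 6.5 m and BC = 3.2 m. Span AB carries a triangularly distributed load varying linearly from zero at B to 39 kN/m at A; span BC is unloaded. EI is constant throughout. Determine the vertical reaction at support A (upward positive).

R_A = 74.59 kN

Insert a hinge at B; M_B is the redundant, and each span becomes simply supported.
Discontinuity in slope at B on the released structure — sum the simple-span end rotations:
  span AB: triangular load, peak 39: 7w₀L³/(360EI) = 208.3/EI
  relative rotation θ_0 = (208.3 + 0)/EI = 208.3/EI
A unit hogging moment at B produces rotation L₁/(3EI) + L₂/(3EI) = 3.233/EI.
Compatibility: M_B·(L₁+L₂)/(3EI) = θ_0, giving M_B = 64.41 kN·m (hogging).
Span AB, ΣM about A with M_B applied at B: R_B^{AB}·6.5 = 274.6 + 64.41, so R_B^{AB} = 52.16 kN and R_A = 126.8 − 52.16 = 74.59 kN.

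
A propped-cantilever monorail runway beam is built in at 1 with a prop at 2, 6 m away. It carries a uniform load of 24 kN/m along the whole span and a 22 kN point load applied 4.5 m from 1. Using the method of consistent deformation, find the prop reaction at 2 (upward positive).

R_2 = 67.92 kN

Take the reaction at 2 as the redundant and release it; the primary structure is a cantilever fixed at 1.
Deflection at 2 on the released cantilever, summing each load's contribution:
  UDL 24: wL⁴/(8EI) = 3888/EI
  point load 22 at a = 4.5: Pa²(3L − a)/(6EI) = 1002/EI
  δ_0 = 4890/EI
Flexibility coefficient — unit upward force at 2: δ_{22} = L³/(3EI) = 72/EI.
Compatibility at 2: δ_0 − R_2·δ_{22} = 0, so R_2 = 4890/72 = 67.92 kN.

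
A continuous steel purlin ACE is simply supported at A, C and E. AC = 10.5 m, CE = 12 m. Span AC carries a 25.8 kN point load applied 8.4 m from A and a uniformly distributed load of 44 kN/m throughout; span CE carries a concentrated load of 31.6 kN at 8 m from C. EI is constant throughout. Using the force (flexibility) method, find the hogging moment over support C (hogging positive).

M_C = 331.1 kN·m

Take M_C as the redundant. Released structure: two simple spans AC and CE with a hinge at C.
Discontinuity in slope at C on the released structure — sum the simple-span end rotations:
  span AC: point load 25.8 at a = 8.4: Pab(L + a)/(6LEI) = 136.5/EI
  span AC: UDL 44: wL³/(24EI) = 2122/EI
  span CE: point load 31.6 at a = 8: Pab(L + b)/(6LEI) = 224.7/EI
  relative rotation θ_0 = (2259 + 224.7)/EI = 2484/EI
A unit hogging moment at C produces rotation L₁/(3EI) + L₂/(3EI) = 7.5/EI.
Compatibility: M_C·(L₁+L₂)/(3EI) = θ_0, giving M_C = 331.1 kN·m (hogging).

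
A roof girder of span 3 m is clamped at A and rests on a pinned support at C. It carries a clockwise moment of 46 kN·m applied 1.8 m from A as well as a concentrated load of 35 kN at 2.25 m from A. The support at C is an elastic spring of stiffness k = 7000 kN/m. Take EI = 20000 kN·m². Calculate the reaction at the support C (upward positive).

Release the roller at C. Primary structure: cantilever fixed at A.
Deflection at C on the released cantilever, summing each load's contribution:
  clockwise couple 46 at a = 1.8: M₀a(2L − a)/(2EI) = 173.9/EI
  point load 35 at a = 2.25: Pa²(3L − a)/(6EI) = 199.3/EI
  δ_0 = 373.2/EI
Flexibility coefficient — unit upward force at C: δ_{CC} = L³/(3EI) = 9/EI.
With EI = 20000 kN·m²: δ_0 = 0.018661 m and δ_{CC} = 0.00045 m/kN.
Compatibility — the spring shortens by R_C/k under the reaction it provides: δ_0 − R_C·δ_{CC} = R_C/k. With 1/k = 0.000143 m/kN, R_C = δ_0 / (δ_{CC} + 1/k) = 0.018661 / (0.00045 + 0.000143) = 31.48 kN.

R_C = 31.48 kN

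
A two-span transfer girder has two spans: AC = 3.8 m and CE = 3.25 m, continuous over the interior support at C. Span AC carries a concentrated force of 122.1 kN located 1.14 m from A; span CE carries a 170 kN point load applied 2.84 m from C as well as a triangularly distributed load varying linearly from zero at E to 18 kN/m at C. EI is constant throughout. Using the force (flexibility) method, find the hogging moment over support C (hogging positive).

M_C = 55.79 kN·m

Take M_C as the redundant. Released structure: two simple spans AC and CE with a hinge at C.
Rotations at C on the released spans (each span's end-slope, ×1/EI):
  span AC: point load 122.1 at a = 1.14: Pab(L + a)/(6LEI) = 80.22/EI
  span CE: point load 170 at a = 2.84: Pab(L + b)/(6LEI) = 37.15/EI
  span CE: triangular load, peak 18: w₀L³/(45EI) = 13.73/EI
  relative rotation θ_0 = (80.22 + 50.88)/EI = 131.1/EI
A unit hogging moment at C produces rotation L₁/(3EI) + L₂/(3EI) = 2.35/EI.
Slope continuity at C: θ_0 = M_C·2.35/EI, so M_C = 131.1/2.35 = 55.79 kN·m (hogging).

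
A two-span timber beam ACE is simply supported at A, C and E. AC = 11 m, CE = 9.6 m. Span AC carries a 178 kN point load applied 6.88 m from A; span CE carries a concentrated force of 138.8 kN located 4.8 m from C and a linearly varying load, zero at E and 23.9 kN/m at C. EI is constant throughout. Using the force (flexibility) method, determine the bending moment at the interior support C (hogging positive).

Take M_C as the redundant. Released structure: two simple spans AC and CE with a hinge at C.
Rotations at C on the released spans (each span's end-slope, ×1/EI):
  span AC: point load 178 at a = 6.88: Pab(L + a)/(6LEI) = 1367/EI
  span CE: point load 138.8 at a = 4.8: Pab(L + b)/(6LEI) = 799.5/EI
  span CE: triangular load, peak 23.9: w₀L³/(45EI) = 469.9/EI
  relative rotation θ_0 = (1367 + 1269)/EI = 2636/EI
A unit hogging moment at C produces rotation L₁/(3EI) + L₂/(3EI) = 6.867/EI.
Compatibility: M_C·(L₁+L₂)/(3EI) = θ_0, giving M_C = 383.9 kN·m (hogging).

M_C = 383.9 kN·m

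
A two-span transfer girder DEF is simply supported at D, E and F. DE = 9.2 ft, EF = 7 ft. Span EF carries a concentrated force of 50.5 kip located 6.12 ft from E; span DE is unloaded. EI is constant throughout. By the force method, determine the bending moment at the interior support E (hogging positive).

M_E = 9.449 kip·ft

Insert a hinge at E; M_E is the redundant, and each span becomes simply supported.
Discontinuity in slope at E on the released structure — sum the simple-span end rotations:
  span EF: point load 50.5 at a = 6.12: Pab(L + b)/(6LEI) = 51.03/EI
  relative rotation θ_0 = (0 + 51.03)/EI = 51.03/EI
A unit hogging moment at E produces rotation L₁/(3EI) + L₂/(3EI) = 5.4/EI.
Compatibility: M_E·(L₁+L₂)/(3EI) = θ_0, giving M_E = 9.449 kip·ft (hogging).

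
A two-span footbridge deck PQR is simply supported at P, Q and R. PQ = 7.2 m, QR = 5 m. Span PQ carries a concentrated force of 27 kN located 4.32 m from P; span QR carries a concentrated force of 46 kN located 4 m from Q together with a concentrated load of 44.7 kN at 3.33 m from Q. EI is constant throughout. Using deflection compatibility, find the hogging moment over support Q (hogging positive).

M_Q = 44.67 kN·m

Insert a hinge at Q; M_Q is the redundant, and each span becomes simply supported.
End slopes at the hinge Q, treating each span as simply supported:
  span PQ: point load 27 at a = 4.32: Pab(L + a)/(6LEI) = 89.58/EI
  span QR: point load 46 at a = 4: Pab(L + b)/(6LEI) = 36.8/EI
  span QR: point load 44.7 at a = 3.33: Pab(L + b)/(6LEI) = 55.27/EI
  relative rotation θ_0 = (89.58 + 92.07)/EI = 181.6/EI
A unit hogging moment at Q produces rotation L₁/(3EI) + L₂/(3EI) = 4.067/EI.
Compatibility: M_Q·(L₁+L₂)/(3EI) = θ_0, giving M_Q = 44.67 kN·m (hogging).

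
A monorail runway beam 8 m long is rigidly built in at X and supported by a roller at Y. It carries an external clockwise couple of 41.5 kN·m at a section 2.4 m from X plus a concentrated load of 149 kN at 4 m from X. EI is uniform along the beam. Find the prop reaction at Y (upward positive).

R_Y = 50.53 kN

Release the roller at Y. Primary structure: cantilever fixed at X.
Deflection at Y on the released cantilever, summing each load's contribution:
  clockwise couple 41.5 at a = 2.4: M₀a(2L − a)/(2EI) = 677.3/EI
  point load 149 at a = 4: Pa²(3L − a)/(6EI) = 7947/EI
  δ_0 = 8624/EI
Flexibility coefficient — unit upward force at Y: δ_{YY} = L³/(3EI) = 170.7/EI.
The prop prevents deflection at Y: R_Y = δ_0/δ_{YY} = 8624/170.7 = 50.53 kN.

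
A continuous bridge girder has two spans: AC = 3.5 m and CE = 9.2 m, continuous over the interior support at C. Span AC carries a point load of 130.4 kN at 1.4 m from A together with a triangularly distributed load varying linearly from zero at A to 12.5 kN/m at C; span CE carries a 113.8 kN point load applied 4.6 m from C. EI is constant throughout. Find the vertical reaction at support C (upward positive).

R_C = 189.2 kN

Insert a hinge at C; M_C is the redundant, and each span becomes simply supported.
Discontinuity in slope at C on the released structure — sum the simple-span end rotations:
  span AC: point load 130.4 at a = 1.4: Pab(L + a)/(6LEI) = 89.45/EI
  span AC: triangular load, peak 12.5: w₀L³/(45EI) = 11.91/EI
  span CE: point load 113.8 at a = 4.6: Pab(L + b)/(6LEI) = 602/EI
  relative rotation θ_0 = (101.4 + 602)/EI = 703.4/EI
A unit hogging moment at C produces rotation L₁/(3EI) + L₂/(3EI) = 4.233/EI.
Compatibility: M_C·(L₁+L₂)/(3EI) = θ_0, giving M_C = 166.1 kN·m (hogging).
Span AC, ΣM about A with M_C applied at C: R_C^{AC}·3.5 = 233.6 + 166.1, so R_C^{AC} = 114.2 kN and R_A = 152.3 − 114.2 = 38.06 kN.
Span CE, ΣM about E: R_C^{CE}·9.2 = 523.5 + 166.1, so R_C^{CE} = 74.96 kN and R_E = 113.8 − 74.96 = 38.84 kN.
R_C = 114.2 + 74.96 = 189.2 kN.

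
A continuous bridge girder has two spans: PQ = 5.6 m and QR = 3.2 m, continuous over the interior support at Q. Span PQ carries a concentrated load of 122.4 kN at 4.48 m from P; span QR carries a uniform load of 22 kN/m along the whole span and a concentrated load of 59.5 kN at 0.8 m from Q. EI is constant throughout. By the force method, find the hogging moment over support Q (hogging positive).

Take M_Q as the redundant. Released structure: two simple spans PQ and QR with a hinge at Q.
End slopes at the hinge Q, treating each span as simply supported:
  span PQ: point load 122.4 at a = 4.48: Pab(L + a)/(6LEI) = 184.2/EI
  span QR: UDL 22: wL³/(24EI) = 30.04/EI
  span QR: point load 59.5 at a = 0.8: Pab(L + b)/(6LEI) = 33.32/EI
  relative rotation θ_0 = (184.2 + 63.36)/EI = 247.6/EI
A unit hogging moment at Q produces rotation L₁/(3EI) + L₂/(3EI) = 2.933/EI.
Compatibility: M_Q·(L₁+L₂)/(3EI) = θ_0, giving M_Q = 84.41 kN·m (hogging).

M_Q = 84.41 kN·m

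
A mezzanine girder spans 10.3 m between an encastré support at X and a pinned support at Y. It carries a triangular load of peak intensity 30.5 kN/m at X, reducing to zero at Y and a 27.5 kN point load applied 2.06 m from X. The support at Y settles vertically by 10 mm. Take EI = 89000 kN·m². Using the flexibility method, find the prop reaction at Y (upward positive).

R_Y = 30.51 kN

Take the reaction at Y as the redundant and release it; the primary structure is a cantilever fixed at X.
Primary-structure tip deflection at Y by superposition:
  triangular load, peak 30.5 at the fixed end: w₀L⁴/(30EI) = 11443/EI
  point load 27.5 at a = 2.06: Pa²(3L − a)/(6EI) = 560.9/EI
  δ_0 = 12004/EI
Tip deflection under a unit load at Y: L³/(3EI) = 364.2/EI.
With EI = 89000 kN·m²: δ_0 = 0.13487 m and δ_{YY} = 0.004093 m/kN.
Compatibility — the beam at Y must follow the support down by 0.01 m: δ_0 − R_Y·δ_{YY} = 0.01, so R_Y = (0.13487 − 0.01)/0.004093 = 30.51 kN.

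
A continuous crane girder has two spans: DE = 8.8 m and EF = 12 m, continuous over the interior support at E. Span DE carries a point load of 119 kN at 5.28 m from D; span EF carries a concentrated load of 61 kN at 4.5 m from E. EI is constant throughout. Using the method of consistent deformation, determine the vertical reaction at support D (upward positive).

R_D = 28.79 kN

Insert a hinge at E; M_E is the redundant, and each span becomes simply supported.
Rotations at E on the released spans (each span's end-slope, ×1/EI):
  span DE: point load 119 at a = 5.28: Pab(L + a)/(6LEI) = 589.8/EI
  span EF: point load 61 at a = 4.5: Pab(L + b)/(6LEI) = 557.6/EI
  relative rotation θ_0 = (589.8 + 557.6)/EI = 1147/EI
A unit hogging moment at E produces rotation L₁/(3EI) + L₂/(3EI) = 6.933/EI.
Compatibility: M_E·(L₁+L₂)/(3EI) = θ_0, giving M_E = 165.5 kN·m (hogging).
Span DE, ΣM about D with M_E applied at E: R_E^{DE}·8.8 = 628.3 + 165.5, so R_E^{DE} = 90.21 kN and R_D = 119 − 90.21 = 28.79 kN.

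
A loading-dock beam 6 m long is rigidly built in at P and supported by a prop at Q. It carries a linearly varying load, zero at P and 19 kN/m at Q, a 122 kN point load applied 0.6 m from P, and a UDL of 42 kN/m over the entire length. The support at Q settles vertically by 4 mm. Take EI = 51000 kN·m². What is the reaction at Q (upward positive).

Choose R_Q as the redundant. The primary structure is the cantilever fixed at P.
Primary-structure tip deflection at Q by superposition:
  triangular load, peak 19 at the free end: 11w₀L⁴/(120EI) = 2257/EI
  point load 122 at a = 0.6: Pa²(3L − a)/(6EI) = 127.4/EI
  UDL 42: wL⁴/(8EI) = 6804/EI
  δ_0 = 9189/EI
Flexibility coefficient — unit upward force at Q: δ_{QQ} = L³/(3EI) = 72/EI.
With EI = 51000 kN·m²: δ_0 = 0.18017 m and δ_{QQ} = 0.001412 m/kN.
Compatibility — the beam at Q must follow the support down by 0.004 m: δ_0 − R_Q·δ_{QQ} = 0.004, so R_Q = (0.18017 − 0.004)/0.001412 = 124.8 kN.

R_Q = 124.8 kN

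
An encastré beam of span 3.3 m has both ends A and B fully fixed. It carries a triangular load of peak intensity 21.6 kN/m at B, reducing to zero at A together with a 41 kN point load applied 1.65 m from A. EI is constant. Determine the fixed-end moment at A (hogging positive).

Take the two fixed-end moments M_A, M_B as redundants; the released structure is the simple span AB.
End rotations of the released simple span under the applied load (×1/EI):
  at A: triangular load, peak 21.6: 7w₀L³/(360EI) = 15.09/EI
  at B: triangular load, peak 21.6: w₀L³/(45EI) = 17.25/EI
  at A: point load 41 at a = 1.65: Pab(L + b)/(6LEI) = 27.91/EI
  at B: point load 41 at a = 1.65: Pab(L + a)/(6LEI) = 27.91/EI
  θ_A0 = 43/EI,  θ_B0 = 45.16/EI
Flexibility coefficients: a unit moment at one end gives L/(3EI) there and L/(6EI) at the far end, so f₁₁ = f₂₂ = 1.1/EI and f₁₂ = f₂₁ = 0.55/EI.
Compatibility — zero rotation at each built-in end:
  1.1 M_A + 0.55 M_B = 43
  0.55 M_A + 1.1 M_B = 45.16
Solving the pair gives M_A = 24.75 kN·m and M_B = 28.67 kN·m (hogging).

M_A = 24.75 kN·m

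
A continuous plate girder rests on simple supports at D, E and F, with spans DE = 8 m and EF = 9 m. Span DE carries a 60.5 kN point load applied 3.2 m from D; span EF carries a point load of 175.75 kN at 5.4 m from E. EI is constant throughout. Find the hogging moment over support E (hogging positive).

M_E = 178.9 kN·m

Take M_E as the redundant. Released structure: two simple spans DE and EF with a hinge at E.
End slopes at the hinge E, treating each span as simply supported:
  span DE: point load 60.5 at a = 3.2: Pab(L + a)/(6LEI) = 216.8/EI
  span EF: point load 175.75 at a = 5.4: Pab(L + b)/(6LEI) = 797.2/EI
  relative rotation θ_0 = (216.8 + 797.2)/EI = 1014/EI
A unit hogging moment at E produces rotation L₁/(3EI) + L₂/(3EI) = 5.667/EI.
Slope continuity at E: θ_0 = M_E·5.667/EI, so M_E = 1014/5.667 = 178.9 kN·m (hogging).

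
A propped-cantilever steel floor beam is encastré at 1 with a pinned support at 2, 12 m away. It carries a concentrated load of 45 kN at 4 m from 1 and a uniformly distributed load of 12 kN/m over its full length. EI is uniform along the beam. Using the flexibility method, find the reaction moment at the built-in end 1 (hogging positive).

M_1 = 316 kN·m

Release the roller at 2. Primary structure: cantilever fixed at 1.
Free-end deflection of the primary structure under the applied loading (downward +):
  point load 45 at a = 4: Pa²(3L − a)/(6EI) = 3840/EI
  UDL 12: wL⁴/(8EI) = 31104/EI
  δ_0 = 34944/EI
Tip deflection under a unit load at 2: L³/(3EI) = 576/EI.
The prop prevents deflection at 2: R_2 = δ_0/δ_{22} = 34944/576 = 60.67 kN.
Moment equilibrium about 1: M_1 = Σ(load moments about 1) − R_2·L = 1044 − 60.67×12 = 316 kN·m.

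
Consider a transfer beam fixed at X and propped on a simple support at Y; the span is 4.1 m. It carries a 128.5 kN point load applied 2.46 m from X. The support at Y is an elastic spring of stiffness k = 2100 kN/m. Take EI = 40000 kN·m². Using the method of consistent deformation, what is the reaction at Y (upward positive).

R_Y = 30.35 kN

Choose R_Y as the redundant. The primary structure is the cantilever fixed at X.
Primary-structure tip deflection at Y by superposition:
  point load 128.5 at a = 2.46: Pa²(3L − a)/(6EI) = 1275/EI
Flexibility coefficient — unit upward force at Y: δ_{YY} = L³/(3EI) = 22.97/EI.
With EI = 40000 kN·m²: δ_0 = 0.031883 m and δ_{YY} = 0.000574 m/kN.
Compatibility — the spring shortens by R_Y/k under the reaction it provides: δ_0 − R_Y·δ_{YY} = R_Y/k. With 1/k = 0.000476 m/kN, R_Y = δ_0 / (δ_{YY} + 1/k) = 0.031883 / (0.000574 + 0.000476) = 30.35 kN.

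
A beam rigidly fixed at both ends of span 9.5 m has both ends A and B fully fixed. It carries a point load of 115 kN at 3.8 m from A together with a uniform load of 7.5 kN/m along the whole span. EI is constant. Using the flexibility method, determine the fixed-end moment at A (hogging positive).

M_A = 213.7 kN·m

Take the two fixed-end moments M_A, M_B as redundants; the released structure is the simple span AB.
On the primary (simply-supported) span, the end slopes from the loading are:
  at A: point load 115 at a = 3.8: Pab(L + b)/(6LEI) = 664.2/EI
  at B: point load 115 at a = 3.8: Pab(L + a)/(6LEI) = 581.2/EI
  at A: UDL 7.5: wL³/(24EI) = 267.9/EI
  at B: UDL 7.5: wL³/(24EI) = 267.9/EI
  θ_A0 = 932.2/EI,  θ_B0 = 849.1/EI
Flexibility coefficients: a unit moment at one end gives L/(3EI) there and L/(6EI) at the far end, so f₁₁ = f₂₂ = 3.167/EI and f₁₂ = f₂₁ = 1.583/EI.
Compatibility — zero rotation at each built-in end:
  3.167 M_A + 1.583 M_B = 932.2
  1.583 M_A + 3.167 M_B = 849.1
Solving the pair gives M_A = 213.7 kN·m and M_B = 161.3 kN·m (hogging).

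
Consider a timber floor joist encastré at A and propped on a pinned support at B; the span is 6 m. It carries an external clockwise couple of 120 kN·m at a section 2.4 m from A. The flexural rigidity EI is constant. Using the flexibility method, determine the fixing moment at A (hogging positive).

M_A = 4.8 kN·m

Choose R_B as the redundant. The primary structure is the cantilever fixed at A.
Downward deflection at the released point B due to the loads:
  clockwise couple 120 at a = 2.4: M₀a(2L − a)/(2EI) = 1382/EI
Flexibility coefficient — unit upward force at B: δ_{BB} = L³/(3EI) = 72/EI.
Compatibility at B: δ_0 − R_B·δ_{BB} = 0, so R_B = 1382/72 = 19.2 kN.
Moment equilibrium about A: M_A = Σ(load moments about A) − R_B·L = 120 − 19.2×6 = 4.8 kN·m.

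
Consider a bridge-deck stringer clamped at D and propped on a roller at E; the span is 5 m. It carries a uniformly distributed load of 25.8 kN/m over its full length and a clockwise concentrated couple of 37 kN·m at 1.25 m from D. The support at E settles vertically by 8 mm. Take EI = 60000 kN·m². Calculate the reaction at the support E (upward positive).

Choose R_E as the redundant. The primary structure is the cantilever fixed at D.
Deflection at E on the released cantilever, summing each load's contribution:
  UDL 25.8: wL⁴/(8EI) = 2016/EI
  clockwise couple 37 at a = 1.25: M₀a(2L − a)/(2EI) = 202.3/EI
  δ_0 = 2218/EI
Flexibility coefficient — unit upward force at E: δ_{EE} = L³/(3EI) = 41.67/EI.
With EI = 60000 kN·m²: δ_0 = 0.036966 m and δ_{EE} = 0.000694 m/kN.
Compatibility — the beam at E must follow the support down by 0.008 m: δ_0 − R_E·δ_{EE} = 0.008, so R_E = (0.036966 − 0.008)/0.000694 = 41.71 kN.

R_E = 41.71 kN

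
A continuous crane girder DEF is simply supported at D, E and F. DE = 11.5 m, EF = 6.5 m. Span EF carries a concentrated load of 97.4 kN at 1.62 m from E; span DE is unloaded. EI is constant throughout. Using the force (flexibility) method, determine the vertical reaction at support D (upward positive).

Take M_E as the redundant. Released structure: two simple spans DE and EF with a hinge at E.
End slopes at the hinge E, treating each span as simply supported:
  span EF: point load 97.4 at a = 1.62: Pab(L + b)/(6LEI) = 224.7/EI
  relative rotation θ_0 = (0 + 224.7)/EI = 224.7/EI
A unit hogging moment at E produces rotation L₁/(3EI) + L₂/(3EI) = 6/EI.
Slope continuity at E: θ_0 = M_E·6/EI, so M_E = 224.7/6 = 37.45 kN·m (hogging).
Span DE, ΣM about D with M_E applied at E: R_E^{DE}·11.5 = 0 + 37.45, so R_E^{DE} = 3.256 kN and R_D = 0 − 3.256 = -3.256 kN.

R_D = -3.256 kN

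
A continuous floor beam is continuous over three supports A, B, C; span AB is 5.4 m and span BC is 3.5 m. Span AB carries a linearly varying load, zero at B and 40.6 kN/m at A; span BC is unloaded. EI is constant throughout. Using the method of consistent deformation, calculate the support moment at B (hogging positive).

Take M_B as the redundant. Released structure: two simple spans AB and BC with a hinge at B.
Discontinuity in slope at B on the released structure — sum the simple-span end rotations:
  span AB: triangular load, peak 40.6: 7w₀L³/(360EI) = 124.3/EI
  relative rotation θ_0 = (124.3 + 0)/EI = 124.3/EI
A unit hogging moment at B produces rotation L₁/(3EI) + L₂/(3EI) = 2.967/EI.
Compatibility: M_B·(L₁+L₂)/(3EI) = θ_0, giving M_B = 41.9 kN·m (hogging).

M_B = 41.9 kN·m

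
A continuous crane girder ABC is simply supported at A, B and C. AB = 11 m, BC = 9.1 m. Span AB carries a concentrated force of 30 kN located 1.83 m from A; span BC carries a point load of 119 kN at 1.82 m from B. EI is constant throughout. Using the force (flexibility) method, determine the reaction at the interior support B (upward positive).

R_B = 117.3 kN

Take M_B as the redundant. Released structure: two simple spans AB and BC with a hinge at B.
End slopes at the hinge B, treating each span as simply supported:
  span AB: point load 30 at a = 1.83: Pab(L + a)/(6LEI) = 97.86/EI
  span BC: point load 119 at a = 1.82: Pab(L + b)/(6LEI) = 473/EI
  relative rotation θ_0 = (97.86 + 473)/EI = 570.9/EI
A unit hogging moment at B produces rotation L₁/(3EI) + L₂/(3EI) = 6.7/EI.
Compatibility: M_B·(L₁+L₂)/(3EI) = θ_0, giving M_B = 85.21 kN·m (hogging).
Span AB, ΣM about A with M_B applied at B: R_B^{AB}·11 = 54.9 + 85.21, so R_B^{AB} = 12.74 kN and R_A = 30 − 12.74 = 17.26 kN.
Span BC, ΣM about C: R_B^{BC}·9.1 = 866.3 + 85.21, so R_B^{BC} = 104.6 kN and R_C = 119 − 104.6 = 14.44 kN.
R_B = 12.74 + 104.6 = 117.3 kN.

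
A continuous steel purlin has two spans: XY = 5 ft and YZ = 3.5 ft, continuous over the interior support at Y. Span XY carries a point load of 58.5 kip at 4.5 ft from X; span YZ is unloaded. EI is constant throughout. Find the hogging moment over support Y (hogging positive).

Insert a hinge at Y; M_Y is the redundant, and each span becomes simply supported.
Rotations at Y on the released spans (each span's end-slope, ×1/EI):
  span XY: point load 58.5 at a = 4.5: Pab(L + a)/(6LEI) = 41.68/EI
  relative rotation θ_0 = (41.68 + 0)/EI = 41.68/EI
A unit hogging moment at Y produces rotation L₁/(3EI) + L₂/(3EI) = 2.833/EI.
Compatibility: M_Y·(L₁+L₂)/(3EI) = θ_0, giving M_Y = 14.71 kip·ft (hogging).

M_Y = 14.71 kip·ft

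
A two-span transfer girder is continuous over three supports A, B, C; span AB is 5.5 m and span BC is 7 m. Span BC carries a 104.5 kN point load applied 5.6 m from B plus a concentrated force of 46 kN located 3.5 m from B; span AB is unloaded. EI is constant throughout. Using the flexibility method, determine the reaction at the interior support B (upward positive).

Insert a hinge at B; M_B is the redundant, and each span becomes simply supported.
End slopes at the hinge B, treating each span as simply supported:
  span BC: point load 104.5 at a = 5.6: Pab(L + b)/(6LEI) = 163.9/EI
  span BC: point load 46 at a = 3.5: Pab(L + b)/(6LEI) = 140.9/EI
  relative rotation θ_0 = (0 + 304.7)/EI = 304.7/EI
A unit hogging moment at B produces rotation L₁/(3EI) + L₂/(3EI) = 4.167/EI.
Slope continuity at B: θ_0 = M_B·4.167/EI, so M_B = 304.7/4.167 = 73.14 kN·m (hogging).
Span AB, ΣM about A with M_B applied at B: R_B^{AB}·5.5 = 0 + 73.14, so R_B^{AB} = 13.3 kN and R_A = 0 − 13.3 = -13.3 kN.
Span BC, ΣM about C: R_B^{BC}·7 = 307.3 + 73.14, so R_B^{BC} = 54.35 kN and R_C = 150.5 − 54.35 = 96.15 kN.
R_B = 13.3 + 54.35 = 67.65 kN.

R_B = 67.65 kN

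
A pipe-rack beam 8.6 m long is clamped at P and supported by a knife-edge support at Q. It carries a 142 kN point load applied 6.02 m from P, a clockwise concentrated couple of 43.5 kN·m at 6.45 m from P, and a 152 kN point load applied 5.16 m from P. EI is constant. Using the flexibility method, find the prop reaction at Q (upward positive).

R_Q = 152.8 kN

Choose R_Q as the redundant. The primary structure is the cantilever fixed at P.
Primary-structure tip deflection at Q by superposition:
  point load 142 at a = 6.02: Pa²(3L − a)/(6EI) = 16965/EI
  clockwise couple 43.5 at a = 6.45: M₀a(2L − a)/(2EI) = 1508/EI
  point load 152 at a = 5.16: Pa²(3L − a)/(6EI) = 13922/EI
  δ_0 = 32395/EI
Flexibility coefficient — unit upward force at Q: δ_{QQ} = L³/(3EI) = 212/EI.
The prop prevents deflection at Q: R_Q = δ_0/δ_{QQ} = 32395/212 = 152.8 kN.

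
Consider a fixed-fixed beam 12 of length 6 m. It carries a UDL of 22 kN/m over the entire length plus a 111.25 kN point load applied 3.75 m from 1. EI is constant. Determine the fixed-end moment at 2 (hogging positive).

M_2 = 163.8 kN·m

Release both end moments; the primary structure is a simply-supported span 12 with redundants M_1 and M_2.
On the primary (simply-supported) span, the end slopes from the loading are:
  at 1: UDL 22: wL³/(24EI) = 198/EI
  at 2: UDL 22: wL³/(24EI) = 198/EI
  at 1: point load 111.25 at a = 3.75: Pab(L + b)/(6LEI) = 215.1/EI
  at 2: point load 111.25 at a = 3.75: Pab(L + a)/(6LEI) = 254.2/EI
  θ_10 = 413.1/EI,  θ_20 = 452.2/EI
Flexibility coefficients: a unit moment at one end gives L/(3EI) there and L/(6EI) at the far end, so f₁₁ = f₂₂ = 2/EI and f₁₂ = f₂₁ = 1/EI.
Compatibility — zero rotation at each built-in end:
  2 M_1 + 1 M_2 = 413.1
  1 M_1 + 2 M_2 = 452.2
Solving the pair gives M_1 = 124.7 kN·m and M_2 = 163.8 kN·m (hogging).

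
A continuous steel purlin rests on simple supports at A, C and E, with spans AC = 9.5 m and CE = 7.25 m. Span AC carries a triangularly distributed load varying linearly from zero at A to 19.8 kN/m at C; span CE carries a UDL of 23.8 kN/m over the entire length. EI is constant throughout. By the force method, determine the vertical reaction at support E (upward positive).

Take M_C as the redundant. Released structure: two simple spans AC and CE with a hinge at C.
End slopes at the hinge C, treating each span as simply supported:
  span AC: triangular load, peak 19.8: w₀L³/(45EI) = 377.2/EI
  span CE: UDL 23.8: wL³/(24EI) = 377.9/EI
  relative rotation θ_0 = (377.2 + 377.9)/EI = 755.1/EI
A unit hogging moment at C produces rotation L₁/(3EI) + L₂/(3EI) = 5.583/EI.
Compatibility: M_C·(L₁+L₂)/(3EI) = θ_0, giving M_C = 135.3 kN·m (hogging).
Span CE, ΣM about E: R_C^{CE}·7.25 = 625.5 + 135.3, so R_C^{CE} = 104.9 kN and R_E = 172.6 − 104.9 = 67.62 kN.

R_E = 67.62 kN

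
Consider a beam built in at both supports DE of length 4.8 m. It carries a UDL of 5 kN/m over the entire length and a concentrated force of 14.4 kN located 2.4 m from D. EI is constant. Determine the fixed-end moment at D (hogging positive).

M_D = 18.24 kN·m

Take the two fixed-end moments M_D, M_E as redundants; the released structure is the simple span DE.
On the primary (simply-supported) span, the end slopes from the loading are:
  at D: UDL 5: wL³/(24EI) = 23.04/EI
  at E: UDL 5: wL³/(24EI) = 23.04/EI
  at D: point load 14.4 at a = 2.4: Pab(L + b)/(6LEI) = 20.74/EI
  at E: point load 14.4 at a = 2.4: Pab(L + a)/(6LEI) = 20.74/EI
  θ_D0 = 43.78/EI,  θ_E0 = 43.78/EI
Flexibility coefficients: a unit moment at one end gives L/(3EI) there and L/(6EI) at the far end, so f₁₁ = f₂₂ = 1.6/EI and f₁₂ = f₂₁ = 0.8/EI.
Compatibility — zero rotation at each built-in end:
  1.6 M_D + 0.8 M_E = 43.78
  0.8 M_D + 1.6 M_E = 43.78
Solving the pair gives M_D = 18.24 kN·m and M_E = 18.24 kN·m (hogging).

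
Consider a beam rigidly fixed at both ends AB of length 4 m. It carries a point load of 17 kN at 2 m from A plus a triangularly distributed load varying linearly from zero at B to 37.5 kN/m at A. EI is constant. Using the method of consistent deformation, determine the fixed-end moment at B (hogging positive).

M_B = 28.5 kN·m

Release both end moments; the primary structure is a simply-supported span AB with redundants M_A and M_B.
On the primary (simply-supported) span, the end slopes from the loading are:
  at A: point load 17 at a = 2: Pab(L + b)/(6LEI) = 17/EI
  at B: point load 17 at a = 2: Pab(L + a)/(6LEI) = 17/EI
  at A: triangular load, peak 37.5: w₀L³/(45EI) = 53.33/EI
  at B: triangular load, peak 37.5: 7w₀L³/(360EI) = 46.67/EI
  θ_A0 = 70.33/EI,  θ_B0 = 63.67/EI
Flexibility coefficients: a unit moment at one end gives L/(3EI) there and L/(6EI) at the far end, so f₁₁ = f₂₂ = 1.333/EI and f₁₂ = f₂₁ = 0.6667/EI.
Compatibility — zero rotation at each built-in end:
  1.333 M_A + 0.6667 M_B = 70.33
  0.6667 M_A + 1.333 M_B = 63.67
Solving the pair gives M_A = 38.5 kN·m and M_B = 28.5 kN·m (hogging).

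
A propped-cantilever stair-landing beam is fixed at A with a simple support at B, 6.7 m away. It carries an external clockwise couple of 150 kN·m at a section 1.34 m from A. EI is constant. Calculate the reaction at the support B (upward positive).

R_B = 12.09 kN

Choose R_B as the redundant. The primary structure is the cantilever fixed at A.
Downward deflection at the released point B due to the loads:
  clockwise couple 150 at a = 1.34: M₀a(2L − a)/(2EI) = 1212/EI
Tip deflection under a unit load at B: L³/(3EI) = 100.3/EI.
Compatibility at B: δ_0 − R_B·δ_{BB} = 0, so R_B = 1212/100.3 = 12.09 kN.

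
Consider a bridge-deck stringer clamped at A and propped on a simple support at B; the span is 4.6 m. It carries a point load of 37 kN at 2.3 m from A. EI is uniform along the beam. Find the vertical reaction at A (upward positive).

R_A = 25.44 kN

Choose R_B as the redundant. The primary structure is the cantilever fixed at A.
Primary-structure tip deflection at B by superposition:
  point load 37 at a = 2.3: Pa²(3L − a)/(6EI) = 375.1/EI
Tip deflection under a unit load at B: L³/(3EI) = 32.45/EI.
The prop prevents deflection at B: R_B = δ_0/δ_{BB} = 375.1/32.45 = 11.56 kN.
Vertical equilibrium: R_A = ΣP − R_B = 37 − 11.56 = 25.44 kN.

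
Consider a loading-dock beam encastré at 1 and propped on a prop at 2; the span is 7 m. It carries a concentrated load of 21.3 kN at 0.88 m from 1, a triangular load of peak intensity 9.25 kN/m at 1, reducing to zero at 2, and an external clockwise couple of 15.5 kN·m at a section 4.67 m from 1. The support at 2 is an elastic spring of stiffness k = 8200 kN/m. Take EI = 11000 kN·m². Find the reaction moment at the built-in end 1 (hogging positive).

M_1 = 41.2 kN·m

Remove the prop at 2; the released (primary) structure is a cantilever built in at 1.
Free-end deflection of the primary structure under the applied loading (downward +):
  point load 21.3 at a = 0.88: Pa²(3L − a)/(6EI) = 55.31/EI
  triangular load, peak 9.25 at the fixed end: w₀L⁴/(30EI) = 740.3/EI
  clockwise couple 15.5 at a = 4.67: M₀a(2L − a)/(2EI) = 337.7/EI
  δ_0 = 1133/EI
Tip deflection under a unit load at 2: L³/(3EI) = 114.3/EI.
With EI = 11000 kN·m²: δ_0 = 0.10303 m and δ_{22} = 0.010394 m/kN.
Compatibility — the spring shortens by R_2/k under the reaction it provides: δ_0 − R_2·δ_{22} = R_2/k. With 1/k = 0.000122 m/kN, R_2 = δ_0 / (δ_{22} + 1/k) = 0.10303 / (0.010394 + 0.000122) = 9.797 kN.
Moment equilibrium about 1: M_1 = Σ(load moments about 1) − R_2·L = 109.8 − 9.797×7 = 41.2 kN·m.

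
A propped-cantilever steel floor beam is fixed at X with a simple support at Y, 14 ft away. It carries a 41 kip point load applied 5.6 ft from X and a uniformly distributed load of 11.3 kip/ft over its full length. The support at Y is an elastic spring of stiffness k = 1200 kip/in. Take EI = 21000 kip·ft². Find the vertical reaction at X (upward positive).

Remove the prop at Y; the released (primary) structure is a cantilever built in at X.
Deflection at Y on the released cantilever, summing each load's contribution:
  point load 41 at a = 5.6: Pa²(3L − a)/(6EI) = 7800/EI
  UDL 11.3: wL⁴/(8EI) = 54263/EI
  δ_0 = 62063/EI
Flexibility coefficient — unit upward force at Y: δ_{YY} = L³/(3EI) = 914.7/EI.
With EI = 21000 kip·ft²: δ_0 = 2.9554 ft and δ_{YY} = 0.043556 ft/kip.
Compatibility — the spring shortens by R_Y/k under the reaction it provides: δ_0 − R_Y·δ_{YY} = R_Y/k. With 1/k = 1/(1200×12) ft/kip = 0.000069 ft/kip, R_Y = δ_0 / (δ_{YY} + 1/k) = 2.9554 / (0.043556 + 0.000069) = 67.74 kip.
Vertical equilibrium: R_X = ΣP − R_Y = 199.2 − 67.74 = 131.5 kip.

R_X = 131.5 kip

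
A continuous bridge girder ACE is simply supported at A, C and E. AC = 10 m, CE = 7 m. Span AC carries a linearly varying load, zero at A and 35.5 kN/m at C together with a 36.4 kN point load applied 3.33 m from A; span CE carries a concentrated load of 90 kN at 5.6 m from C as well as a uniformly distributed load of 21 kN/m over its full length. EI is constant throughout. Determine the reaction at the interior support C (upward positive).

Insert a hinge at C; M_C is the redundant, and each span becomes simply supported.
Rotations at C on the released spans (each span's end-slope, ×1/EI):
  span AC: triangular load, peak 35.5: w₀L³/(45EI) = 788.9/EI
  span AC: point load 36.4 at a = 3.33: Pab(L + a)/(6LEI) = 179.6/EI
  span CE: point load 90 at a = 5.6: Pab(L + b)/(6LEI) = 141.1/EI
  span CE: UDL 21: wL³/(24EI) = 300.1/EI
  relative rotation θ_0 = (968.5 + 441.2)/EI = 1410/EI
A unit hogging moment at C produces rotation L₁/(3EI) + L₂/(3EI) = 5.667/EI.
Compatibility: M_C·(L₁+L₂)/(3EI) = θ_0, giving M_C = 248.8 kN·m (hogging).
Span AC, ΣM about A with M_C applied at C: R_C^{AC}·10 = 1305 + 248.8, so R_C^{AC} = 155.3 kN and R_A = 213.9 − 155.3 = 58.57 kN.
Span CE, ΣM about E: R_C^{CE}·7 = 640.5 + 248.8, so R_C^{CE} = 127 kN and R_E = 237 − 127 = 110 kN.
R_C = 155.3 + 127 = 282.4 kN.

R_C = 282.4 kN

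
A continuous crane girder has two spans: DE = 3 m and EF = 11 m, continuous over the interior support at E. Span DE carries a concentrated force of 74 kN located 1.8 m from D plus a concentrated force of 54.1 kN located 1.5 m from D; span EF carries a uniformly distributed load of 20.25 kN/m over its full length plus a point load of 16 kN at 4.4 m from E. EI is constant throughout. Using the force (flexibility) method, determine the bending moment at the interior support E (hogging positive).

Release continuity at E by inserting a hinge; the redundant is the internal moment M_E. The primary structure is two simply-supported spans DE and EF.
End slopes at the hinge E, treating each span as simply supported:
  span DE: point load 74 at a = 1.8: Pab(L + a)/(6LEI) = 42.62/EI
  span DE: point load 54.1 at a = 1.5: Pab(L + a)/(6LEI) = 30.43/EI
  span EF: UDL 20.25: wL³/(24EI) = 1123/EI
  span EF: point load 16 at a = 4.4: Pab(L + b)/(6LEI) = 123.9/EI
  relative rotation θ_0 = (73.06 + 1247)/EI = 1320/EI
A unit hogging moment at E produces rotation L₁/(3EI) + L₂/(3EI) = 4.667/EI.
Slope continuity at E: θ_0 = M_E·4.667/EI, so M_E = 1320/4.667 = 282.9 kN·m (hogging).

M_E = 282.9 kN·m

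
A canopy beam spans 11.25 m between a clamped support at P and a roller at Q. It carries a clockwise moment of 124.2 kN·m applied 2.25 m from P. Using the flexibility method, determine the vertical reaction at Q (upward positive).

R_Q = 5.962 kN

Take the reaction at Q as the redundant and release it; the primary structure is a cantilever fixed at P.
Free-end deflection of the primary structure under the applied loading (downward +):
  clockwise couple 124.2 at a = 2.25: M₀a(2L − a)/(2EI) = 2829/EI
Flexibility coefficient — unit upward force at Q: δ_{QQ} = L³/(3EI) = 474.6/EI.
Compatibility at Q: δ_0 − R_Q·δ_{QQ} = 0, so R_Q = 2829/474.6 = 5.962 kN.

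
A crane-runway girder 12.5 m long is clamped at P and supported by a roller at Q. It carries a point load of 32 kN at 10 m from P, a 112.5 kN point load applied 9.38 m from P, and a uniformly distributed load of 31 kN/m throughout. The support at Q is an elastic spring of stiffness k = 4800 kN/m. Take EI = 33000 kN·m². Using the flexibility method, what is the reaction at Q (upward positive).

R_Q = 236.6 kN

Remove the prop at Q; the released (primary) structure is a cantilever built in at P.
Primary-structure tip deflection at Q by superposition:
  point load 32 at a = 10: Pa²(3L − a)/(6EI) = 14667/EI
  point load 112.5 at a = 9.38: Pa²(3L − a)/(6EI) = 46390/EI
  UDL 31: wL⁴/(8EI) = 94604/EI
  δ_0 = 155661/EI
Flexibility coefficient — unit upward force at Q: δ_{QQ} = L³/(3EI) = 651/EI.
With EI = 33000 kN·m²: δ_0 = 4.717 m and δ_{QQ} = 0.019729 m/kN.
Compatibility — the spring shortens by R_Q/k under the reaction it provides: δ_0 − R_Q·δ_{QQ} = R_Q/k. With 1/k = 0.000208 m/kN, R_Q = δ_0 / (δ_{QQ} + 1/k) = 4.717 / (0.019729 + 0.000208) = 236.6 kN.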